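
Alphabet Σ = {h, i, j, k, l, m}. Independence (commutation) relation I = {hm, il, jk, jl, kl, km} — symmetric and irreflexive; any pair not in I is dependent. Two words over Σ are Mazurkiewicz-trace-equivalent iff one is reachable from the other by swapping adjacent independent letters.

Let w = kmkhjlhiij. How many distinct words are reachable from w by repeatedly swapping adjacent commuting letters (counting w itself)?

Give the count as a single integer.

0(k) covers ∅
1(m) covers ∅
2(k) covers 0:k
3(h) covers 2:k
4(j) covers 1:m, 3:h
5(l) covers 1:m, 3:h
6(h) covers 4:j, 5:l
7(i) covers 6:h
8(i) covers 7:i
9(j) covers 8:i
floor of heap: 0:k, 1:m
completions by unplaced set U, small U first (add the entries for U minus each lowest piece of U):
  |U|=1: {9}:1
  |U|=2: {8,9}:1
  |U|=3: {7,8,9}:1
  |U|=4: {6,7,8,9}:1
  |U|=5: {4,6,7,8,9}:1  {5,6,7,8,9}:1
  |U|=6: {4,5,6,7,8,9}:2
  |U|=7: {1,4,5,6,7,8,9}:2  {3,4,5,6,7,8,9}:2
  |U|=8: {1,3,4,5,6,7,8,9}:4  {2,3,4,5,6,7,8,9}:2
  start at 0(k): 6
  start at 1(m): 2
sum over floor = 8

8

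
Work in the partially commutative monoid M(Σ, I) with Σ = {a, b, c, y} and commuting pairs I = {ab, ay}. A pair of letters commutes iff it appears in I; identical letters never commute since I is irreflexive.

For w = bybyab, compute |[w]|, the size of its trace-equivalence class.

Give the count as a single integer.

6

piece 0:b — minimal
piece 1:y rests on {0:b}
piece 2:b rests on {1:y}
piece 3:y rests on {2:b}
piece 4:a — minimal
piece 5:b rests on {3:y}
minimal pieces: {0:b, 4:a}
ways to finish when only these pieces remain (= sum over removing one remaining piece with nothing left below it):
  1 left: {4}→1  {5}→1
  2 left: {3,5}→1  {4,5}→2
  3 left: {2,3,5}→1  {3,4,5}→3
  4 left: {1,2,3,5}→1  {2,3,4,5}→4
  placing 0:b first → 5 extensions
  placing 4:a first → 1 extensions
total linear extensions = 6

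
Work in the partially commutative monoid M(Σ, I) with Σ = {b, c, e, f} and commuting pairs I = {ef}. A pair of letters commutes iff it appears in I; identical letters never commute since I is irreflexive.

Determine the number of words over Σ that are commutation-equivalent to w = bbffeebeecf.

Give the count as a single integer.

piece 0:b — minimal
piece 1:b rests on {0:b}
piece 2:f rests on {1:b}
piece 3:f rests on {2:f}
piece 4:e rests on {1:b}
piece 5:e rests on {4:e}
piece 6:b rests on {3:f, 5:e}
piece 7:e rests on {6:b}
piece 8:e rests on {7:e}
piece 9:c rests on {8:e}
piece 10:f rests on {9:c}
minimal pieces: {0:b}
ways to finish when only these pieces remain (= sum over removing one remaining piece with nothing left below it):
  1 left: {10}→1
  2 left: {9,10}→1
  3 left: {8,9,10}→1
  4 left: {7,8,9,10}→1
  5 left: {6,7,8,9,10}→1
  6 left: {3,6,7,8,9,10}→1  {5,6,7,8,9,10}→1
  7 left: {2,3,6,7,8,9,10}→1  {3,5,6,7,8,9,10}→2  {4,5,6,7,8,9,10}→1
  8 left: {2,3,5,6,7,8,9,10}→3  {3,4,5,6,7,8,9,10}→3
  9 left: {2,3,4,5,6,7,8,9,10}→6
  placing 0:b first → 6 extensions

6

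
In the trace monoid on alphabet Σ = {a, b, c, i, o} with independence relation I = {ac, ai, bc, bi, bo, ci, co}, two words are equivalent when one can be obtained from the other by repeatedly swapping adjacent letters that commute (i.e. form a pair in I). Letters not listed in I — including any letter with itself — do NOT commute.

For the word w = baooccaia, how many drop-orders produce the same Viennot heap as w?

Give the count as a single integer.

108

0(b) covers ∅
1(a) covers 0:b
2(o) covers 1:a
3(o) covers 2:o
4(c) covers ∅
5(c) covers 4:c
6(a) covers 3:o
7(i) covers 3:o
8(a) covers 6:a
floor of heap: 0:b, 4:c
completions by unplaced set U, small U first (add the entries for U minus each lowest piece of U):
  |U|=1: {5}:1  {7}:1  {8}:1
  |U|=2: {4,5}:1  {5,7}:2  {5,8}:2  {6,8}:1  {7,8}:2
  |U|=3: {4,5,7}:3  {4,5,8}:3  {5,6,8}:3  {5,7,8}:6  {6,7,8}:3
  |U|=4: {3,6,7,8}:3  {4,5,6,8}:6  {4,5,7,8}:12  {5,6,7,8}:12
  |U|=5: {2,3,6,7,8}:3  {3,5,6,7,8}:15  {4,5,6,7,8}:30
  |U|=6: {1,2,3,6,7,8}:3  {2,3,5,6,7,8}:18  {3,4,5,6,7,8}:45
  |U|=7: {0,1,2,3,6,7,8}:3  {1,2,3,5,6,7,8}:21  {2,3,4,5,6,7,8}:63
  start at 0(b): 84
  start at 4(c): 24
sum over floor = 108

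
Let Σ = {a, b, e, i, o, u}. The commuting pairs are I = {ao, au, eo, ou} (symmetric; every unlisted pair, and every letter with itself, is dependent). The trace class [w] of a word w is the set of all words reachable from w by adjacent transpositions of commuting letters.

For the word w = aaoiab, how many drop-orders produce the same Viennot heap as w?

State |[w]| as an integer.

#0=a has no predecessor
#1=a depends on [0:a]
#2=o has no predecessor
#3=i depends on [1:a, 2:o]
#4=a depends on [3:i]
#5=b depends on [4:a]
sources: [0:a, 2:o]
N(rest) = Σ N(rest − s) over sources s of rest; N(one piece) = 1:
  size 1 → [5]=1
  size 2 → [4,5]=1
  size 3 → [3,4,5]=1
  size 4 → [1,3,4,5]=1  [2,3,4,5]=1
  first=0(a) contributes 2
  first=2(o) contributes 1
|[w]| = 3

3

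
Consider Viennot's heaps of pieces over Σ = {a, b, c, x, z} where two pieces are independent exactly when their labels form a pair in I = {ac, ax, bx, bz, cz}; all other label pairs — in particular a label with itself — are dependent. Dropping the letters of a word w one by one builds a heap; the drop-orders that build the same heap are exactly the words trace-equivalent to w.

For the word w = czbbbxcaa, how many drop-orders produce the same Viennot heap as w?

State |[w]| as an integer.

57

#0=c has no predecessor
#1=z has no predecessor
#2=b depends on [0:c]
#3=b depends on [2:b]
#4=b depends on [3:b]
#5=x depends on [0:c, 1:z]
#6=c depends on [4:b, 5:x]
#7=a depends on [1:z, 4:b]
#8=a depends on [7:a]
sources: [0:c, 1:z]
N(rest) = Σ N(rest − s) over sources s of rest; N(one piece) = 1:
  size 1 → [6]=1  [8]=1
  size 2 → [5,6]=1  [6,8]=2  [7,8]=1
  size 3 → [5,6,8]=3  [6,7,8]=3
  size 4 → [4,6,7,8]=3  [5,6,7,8]=6
  size 5 → [1,5,6,7,8]=6  [3,4,6,7,8]=3  [4,5,6,7,8]=9
  size 6 → [1,4,5,6,7,8]=15  [2,3,4,6,7,8]=3  [3,4,5,6,7,8]=12
  size 7 → [1,3,4,5,6,7,8]=27  [2,3,4,5,6,7,8]=15
  first=0(c) contributes 42
  first=1(z) contributes 15
|[w]| = 57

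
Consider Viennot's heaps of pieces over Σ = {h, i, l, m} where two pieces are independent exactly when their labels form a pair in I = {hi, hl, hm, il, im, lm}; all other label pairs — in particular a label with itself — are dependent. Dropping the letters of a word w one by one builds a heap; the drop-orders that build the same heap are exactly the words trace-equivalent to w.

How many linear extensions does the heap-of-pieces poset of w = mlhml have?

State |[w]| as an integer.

drop 0:m onto floor
drop 1:l onto floor
drop 2:h onto floor
drop 3:m onto {0:m}
drop 4:l onto {1:l}
ground layer = {0:m, 1:l, 2:h}
drop-orders for the pieces not yet dropped (sum over which currently-grounded one goes next):
  1 to go: {2} 1  {3} 1  {4} 1
  2 to go: {0,3} 1  {1,4} 1  {2,3} 2  {2,4} 2  {3,4} 2
  3 to go: {0,2,3} 3  {0,3,4} 3  {1,2,4} 3  {1,3,4} 3  {2,3,4} 6
  if 0:m drops first: 12 orders
  if 1:l drops first: 12 orders
  if 2:h drops first: 6 orders
heap linearizations: 30

30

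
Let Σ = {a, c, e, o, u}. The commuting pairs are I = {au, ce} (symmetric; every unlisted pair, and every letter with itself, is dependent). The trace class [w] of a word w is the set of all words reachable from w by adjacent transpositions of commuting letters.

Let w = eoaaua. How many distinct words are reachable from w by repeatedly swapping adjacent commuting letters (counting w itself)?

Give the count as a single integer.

0(e) covers ∅
1(o) covers 0:e
2(a) covers 1:o
3(a) covers 2:a
4(u) covers 1:o
5(a) covers 3:a
floor of heap: 0:e
completions by unplaced set U, small U first (add the entries for U minus each lowest piece of U):
  |U|=1: {4}:1  {5}:1
  |U|=2: {3,5}:1  {4,5}:2
  |U|=3: {2,3,5}:1  {3,4,5}:3
  |U|=4: {2,3,4,5}:4
  start at 0(e): 4

4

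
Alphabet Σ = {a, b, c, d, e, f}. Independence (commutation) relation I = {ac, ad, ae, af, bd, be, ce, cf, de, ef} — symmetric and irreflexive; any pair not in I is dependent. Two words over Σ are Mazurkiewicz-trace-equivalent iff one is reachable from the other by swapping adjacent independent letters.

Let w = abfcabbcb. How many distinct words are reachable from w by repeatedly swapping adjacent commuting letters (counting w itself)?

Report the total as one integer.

drop 0:a onto floor
drop 1:b onto {0:a}
drop 2:f onto {1:b}
drop 3:c onto {1:b}
drop 4:a onto {1:b}
drop 5:b onto {2:f, 3:c, 4:a}
drop 6:b onto {5:b}
drop 7:c onto {6:b}
drop 8:b onto {7:c}
ground layer = {0:a}
drop-orders for the pieces not yet dropped (sum over which currently-grounded one goes next):
  1 to go: {8} 1
  2 to go: {7,8} 1
  3 to go: {6,7,8} 1
  4 to go: {5,6,7,8} 1
  5 to go: {2,5,6,7,8} 1  {3,5,6,7,8} 1  {4,5,6,7,8} 1
  6 to go: {2,3,5,6,7,8} 2  {2,4,5,6,7,8} 2  {3,4,5,6,7,8} 2
  7 to go: {2,3,4,5,6,7,8} 6
  if 0:a drops first: 6 orders

6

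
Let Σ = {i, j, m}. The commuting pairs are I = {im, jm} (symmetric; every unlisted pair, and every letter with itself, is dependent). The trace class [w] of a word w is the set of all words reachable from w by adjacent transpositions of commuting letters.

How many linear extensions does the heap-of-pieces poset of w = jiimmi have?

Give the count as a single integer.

15

#0=j has no predecessor
#1=i depends on [0:j]
#2=i depends on [1:i]
#3=m has no predecessor
#4=m depends on [3:m]
#5=i depends on [2:i]
sources: [0:j, 3:m]
N(rest) = Σ N(rest − s) over sources s of rest; N(one piece) = 1:
  size 1 → [4]=1  [5]=1
  size 2 → [2,5]=1  [3,4]=1  [4,5]=2
  size 3 → [1,2,5]=1  [2,4,5]=3  [3,4,5]=3
  size 4 → [0,1,2,5]=1  [1,2,4,5]=4  [2,3,4,5]=6
  first=0(j) contributes 10
  first=3(m) contributes 5
|[w]| = 15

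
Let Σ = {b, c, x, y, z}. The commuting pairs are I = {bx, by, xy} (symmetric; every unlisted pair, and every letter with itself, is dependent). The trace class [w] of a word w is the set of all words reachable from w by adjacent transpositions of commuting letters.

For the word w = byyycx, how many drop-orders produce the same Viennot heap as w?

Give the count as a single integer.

0(b) covers ∅
1(y) covers ∅
2(y) covers 1:y
3(y) covers 2:y
4(c) covers 0:b, 3:y
5(x) covers 4:c
floor of heap: 0:b, 1:y
completions by unplaced set U, small U first (add the entries for U minus each lowest piece of U):
  |U|=1: {5}:1
  |U|=2: {4,5}:1
  |U|=3: {0,4,5}:1  {3,4,5}:1
  |U|=4: {0,3,4,5}:2  {2,3,4,5}:1
  start at 0(b): 1
  start at 1(y): 3
sum over floor = 4

4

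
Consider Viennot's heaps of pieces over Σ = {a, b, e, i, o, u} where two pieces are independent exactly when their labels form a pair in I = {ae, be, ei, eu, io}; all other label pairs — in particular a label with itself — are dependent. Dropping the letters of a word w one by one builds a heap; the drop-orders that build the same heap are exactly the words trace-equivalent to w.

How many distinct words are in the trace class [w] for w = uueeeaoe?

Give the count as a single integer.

20

drop 0:u onto floor
drop 1:u onto {0:u}
drop 2:e onto floor
drop 3:e onto {2:e}
drop 4:e onto {3:e}
drop 5:a onto {1:u}
drop 6:o onto {4:e, 5:a}
drop 7:e onto {6:o}
ground layer = {0:u, 2:e}
drop-orders for the pieces not yet dropped (sum over which currently-grounded one goes next):
  1 to go: {7} 1
  2 to go: {6,7} 1
  3 to go: {4,6,7} 1  {5,6,7} 1
  4 to go: {1,5,6,7} 1  {3,4,6,7} 1  {4,5,6,7} 2
  5 to go: {0,1,5,6,7} 1  {1,4,5,6,7} 3  {2,3,4,6,7} 1  {3,4,5,6,7} 3
  6 to go: {0,1,4,5,6,7} 4  {1,3,4,5,6,7} 6  {2,3,4,5,6,7} 4
  if 0:u drops first: 10 orders
  if 2:e drops first: 10 orders
heap linearizations: 20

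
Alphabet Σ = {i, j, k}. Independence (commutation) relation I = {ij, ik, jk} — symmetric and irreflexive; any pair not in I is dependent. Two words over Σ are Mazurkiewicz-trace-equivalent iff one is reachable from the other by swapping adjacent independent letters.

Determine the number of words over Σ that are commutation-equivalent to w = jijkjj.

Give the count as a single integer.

piece 0:j — minimal
piece 1:i — minimal
piece 2:j rests on {0:j}
piece 3:k — minimal
piece 4:j rests on {2:j}
piece 5:j rests on {4:j}
minimal pieces: {0:j, 1:i, 3:k}
ways to finish when only these pieces remain (= sum over removing one remaining piece with nothing left below it):
  1 left: {1}→1  {3}→1  {5}→1
  2 left: {1,3}→2  {1,5}→2  {3,5}→2  {4,5}→1
  3 left: {1,3,5}→6  {1,4,5}→3  {2,4,5}→1  {3,4,5}→3
  4 left: {0,2,4,5}→1  {1,2,4,5}→4  {1,3,4,5}→12  {2,3,4,5}→4
  placing 0:j first → 20 extensions
  placing 1:i first → 5 extensions
  placing 3:k first → 5 extensions
total linear extensions = 30

30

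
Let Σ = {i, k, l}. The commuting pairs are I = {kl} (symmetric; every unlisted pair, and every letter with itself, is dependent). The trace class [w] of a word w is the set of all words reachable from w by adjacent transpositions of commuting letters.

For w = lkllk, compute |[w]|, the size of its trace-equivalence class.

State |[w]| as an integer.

10

drop 0:l onto floor
drop 1:k onto floor
drop 2:l onto {0:l}
drop 3:l onto {2:l}
drop 4:k onto {1:k}
ground layer = {0:l, 1:k}
drop-orders for the pieces not yet dropped (sum over which currently-grounded one goes next):
  1 to go: {3} 1  {4} 1
  2 to go: {1,4} 1  {2,3} 1  {3,4} 2
  3 to go: {0,2,3} 1  {1,3,4} 3  {2,3,4} 3
  if 0:l drops first: 6 orders
  if 1:k drops first: 4 orders
heap linearizations: 10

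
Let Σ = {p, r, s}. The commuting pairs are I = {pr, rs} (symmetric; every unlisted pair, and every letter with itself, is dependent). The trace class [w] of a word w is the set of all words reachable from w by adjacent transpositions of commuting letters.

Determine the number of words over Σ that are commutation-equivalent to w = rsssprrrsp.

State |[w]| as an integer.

210

#0=r has no predecessor
#1=s has no predecessor
#2=s depends on [1:s]
#3=s depends on [2:s]
#4=p depends on [3:s]
#5=r depends on [0:r]
#6=r depends on [5:r]
#7=r depends on [6:r]
#8=s depends on [4:p]
#9=p depends on [8:s]
sources: [0:r, 1:s]
N(rest) = Σ N(rest − s) over sources s of rest; N(one piece) = 1:
  size 1 → [7]=1  [9]=1
  size 2 → [6,7]=1  [7,9]=2  [8,9]=1
  size 3 → [4,8,9]=1  [5,6,7]=1  [6,7,9]=3  [7,8,9]=3
  size 4 → [0,5,6,7]=1  [3,4,8,9]=1  [4,7,8,9]=4  [5,6,7,9]=4  [6,7,8,9]=6
  size 5 → [0,5,6,7,9]=5  [2,3,4,8,9]=1  [3,4,7,8,9]=5  [4,6,7,8,9]=10  [5,6,7,8,9]=10
  size 6 → [0,5,6,7,8,9]=15  [1,2,3,4,8,9]=1  [2,3,4,7,8,9]=6  [3,4,6,7,8,9]=15  [4,5,6,7,8,9]=20
  size 7 → [0,4,5,6,7,8,9]=35  [1,2,3,4,7,8,9]=7  [2,3,4,6,7,8,9]=21  [3,4,5,6,7,8,9]=35
  size 8 → [0,3,4,5,6,7,8,9]=70  [1,2,3,4,6,7,8,9]=28  [2,3,4,5,6,7,8,9]=56
  first=0(r) contributes 84
  first=1(s) contributes 126
|[w]| = 210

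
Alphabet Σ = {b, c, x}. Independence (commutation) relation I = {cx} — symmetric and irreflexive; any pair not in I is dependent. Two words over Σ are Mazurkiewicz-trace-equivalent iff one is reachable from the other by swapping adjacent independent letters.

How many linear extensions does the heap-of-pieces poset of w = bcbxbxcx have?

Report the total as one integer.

3

0(b) covers ∅
1(c) covers 0:b
2(b) covers 1:c
3(x) covers 2:b
4(b) covers 3:x
5(x) covers 4:b
6(c) covers 4:b
7(x) covers 5:x
floor of heap: 0:b
completions by unplaced set U, small U first (add the entries for U minus each lowest piece of U):
  |U|=1: {6}:1  {7}:1
  |U|=2: {5,7}:1  {6,7}:2
  |U|=3: {5,6,7}:3
  |U|=4: {4,5,6,7}:3
  |U|=5: {3,4,5,6,7}:3
  |U|=6: {2,3,4,5,6,7}:3
  start at 0(b): 3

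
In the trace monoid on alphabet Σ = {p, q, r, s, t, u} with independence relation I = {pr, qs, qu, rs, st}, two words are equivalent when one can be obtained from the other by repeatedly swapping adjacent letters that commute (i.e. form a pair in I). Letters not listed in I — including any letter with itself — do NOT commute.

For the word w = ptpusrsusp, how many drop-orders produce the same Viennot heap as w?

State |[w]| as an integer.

3

piece 0:p — minimal
piece 1:t rests on {0:p}
piece 2:p rests on {1:t}
piece 3:u rests on {2:p}
piece 4:s rests on {3:u}
piece 5:r rests on {3:u}
piece 6:s rests on {4:s}
piece 7:u rests on {5:r, 6:s}
piece 8:s rests on {7:u}
piece 9:p rests on {8:s}
minimal pieces: {0:p}
ways to finish when only these pieces remain (= sum over removing one remaining piece with nothing left below it):
  1 left: {9}→1
  2 left: {8,9}→1
  3 left: {7,8,9}→1
  4 left: {5,7,8,9}→1  {6,7,8,9}→1
  5 left: {4,6,7,8,9}→1  {5,6,7,8,9}→2
  6 left: {4,5,6,7,8,9}→3
  7 left: {3,4,5,6,7,8,9}→3
  8 left: {2,3,4,5,6,7,8,9}→3
  placing 0:p first → 3 extensions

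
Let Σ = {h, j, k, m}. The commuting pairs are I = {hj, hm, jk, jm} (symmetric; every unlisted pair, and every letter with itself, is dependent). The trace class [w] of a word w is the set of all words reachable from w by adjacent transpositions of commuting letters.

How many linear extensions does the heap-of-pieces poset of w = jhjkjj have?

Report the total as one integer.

15

drop 0:j onto floor
drop 1:h onto floor
drop 2:j onto {0:j}
drop 3:k onto {1:h}
drop 4:j onto {2:j}
drop 5:j onto {4:j}
ground layer = {0:j, 1:h}
drop-orders for the pieces not yet dropped (sum over which currently-grounded one goes next):
  1 to go: {3} 1  {5} 1
  2 to go: {1,3} 1  {3,5} 2  {4,5} 1
  3 to go: {1,3,5} 3  {2,4,5} 1  {3,4,5} 3
  4 to go: {0,2,4,5} 1  {1,3,4,5} 6  {2,3,4,5} 4
  if 0:j drops first: 10 orders
  if 1:h drops first: 5 orders
heap linearizations: 15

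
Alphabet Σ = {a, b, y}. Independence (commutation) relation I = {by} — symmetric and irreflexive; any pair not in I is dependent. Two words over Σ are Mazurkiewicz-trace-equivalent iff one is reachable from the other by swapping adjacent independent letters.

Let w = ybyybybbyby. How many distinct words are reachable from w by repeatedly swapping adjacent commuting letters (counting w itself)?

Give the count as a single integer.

#0=y has no predecessor
#1=b has no predecessor
#2=y depends on [0:y]
#3=y depends on [2:y]
#4=b depends on [1:b]
#5=y depends on [3:y]
#6=b depends on [4:b]
#7=b depends on [6:b]
#8=y depends on [5:y]
#9=b depends on [7:b]
#10=y depends on [8:y]
sources: [0:y, 1:b]
N(rest) = Σ N(rest − s) over sources s of rest; N(one piece) = 1:
  size 1 → [9]=1  [10]=1
  size 2 → [7,9]=1  [8,10]=1  [9,10]=2
  size 3 → [5,8,10]=1  [6,7,9]=1  [7,9,10]=3  [8,9,10]=3
  size 4 → [3,5,8,10]=1  [4,6,7,9]=1  [5,8,9,10]=4  [6,7,9,10]=4  [7,8,9,10]=6
  size 5 → [1,4,6,7,9]=1  [2,3,5,8,10]=1  [3,5,8,9,10]=5  [4,6,7,9,10]=5  [5,7,8,9,10]=10  [6,7,8,9,10]=10
  size 6 → [0,2,3,5,8,10]=1  [1,4,6,7,9,10]=6  [2,3,5,8,9,10]=6  [3,5,7,8,9,10]=15  [4,6,7,8,9,10]=15  [5,6,7,8,9,10]=20
  size 7 → [0,2,3,5,8,9,10]=7  [1,4,6,7,8,9,10]=21  [2,3,5,7,8,9,10]=21  [3,5,6,7,8,9,10]=35  [4,5,6,7,8,9,10]=35
  size 8 → [0,2,3,5,7,8,9,10]=28  [1,4,5,6,7,8,9,10]=56  [2,3,5,6,7,8,9,10]=56  [3,4,5,6,7,8,9,10]=70
  size 9 → [0,2,3,5,6,7,8,9,10]=84  [1,3,4,5,6,7,8,9,10]=126  [2,3,4,5,6,7,8,9,10]=126
  first=0(y) contributes 252
  first=1(b) contributes 210
|[w]| = 462

462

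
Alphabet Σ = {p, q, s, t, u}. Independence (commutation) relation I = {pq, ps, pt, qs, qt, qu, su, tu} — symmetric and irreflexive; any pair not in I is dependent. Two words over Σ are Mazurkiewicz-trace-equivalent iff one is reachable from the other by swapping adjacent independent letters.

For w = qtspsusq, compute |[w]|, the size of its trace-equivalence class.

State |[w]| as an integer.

0(q) covers ∅
1(t) covers ∅
2(s) covers 1:t
3(p) covers ∅
4(s) covers 2:s
5(u) covers 3:p
6(s) covers 4:s
7(q) covers 0:q
floor of heap: 0:q, 1:t, 3:p
completions by unplaced set U, small U first (add the entries for U minus each lowest piece of U):
  |U|=1: {5}:1  {6}:1  {7}:1
  |U|=2: {0,7}:1  {3,5}:1  {4,6}:1  {5,6}:2  {5,7}:2  {6,7}:2
  |U|=3: {0,5,7}:3  {0,6,7}:3  {2,4,6}:1  {3,5,6}:3  {3,5,7}:3  {4,5,6}:3  {4,6,7}:3  {5,6,7}:6
  |U|=4: {0,3,5,7}:6  {0,4,6,7}:6  {0,5,6,7}:12  {1,2,4,6}:1  {2,4,5,6}:4  {2,4,6,7}:4  {3,4,5,6}:6  {3,5,6,7}:12  {4,5,6,7}:12
  |U|=5: {0,2,4,6,7}:10  {0,3,5,6,7}:30  {0,4,5,6,7}:30  {1,2,4,5,6}:5  {1,2,4,6,7}:5  {2,3,4,5,6}:10  {2,4,5,6,7}:20  {3,4,5,6,7}:30
  |U|=6: {0,1,2,4,6,7}:15  {0,2,4,5,6,7}:60  {0,3,4,5,6,7}:90  {1,2,3,4,5,6}:15  {1,2,4,5,6,7}:30  {2,3,4,5,6,7}:60
  start at 0(q): 105
  start at 1(t): 210
  start at 3(p): 105
sum over floor = 420

420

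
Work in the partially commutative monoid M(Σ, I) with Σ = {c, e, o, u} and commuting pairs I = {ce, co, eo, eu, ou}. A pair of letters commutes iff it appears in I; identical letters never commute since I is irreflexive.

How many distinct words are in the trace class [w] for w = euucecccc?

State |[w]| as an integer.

#0=e has no predecessor
#1=u has no predecessor
#2=u depends on [1:u]
#3=c depends on [2:u]
#4=e depends on [0:e]
#5=c depends on [3:c]
#6=c depends on [5:c]
#7=c depends on [6:c]
#8=c depends on [7:c]
sources: [0:e, 1:u]
N(rest) = Σ N(rest − s) over sources s of rest; N(one piece) = 1:
  size 1 → [4]=1  [8]=1
  size 2 → [0,4]=1  [4,8]=2  [7,8]=1
  size 3 → [0,4,8]=3  [4,7,8]=3  [6,7,8]=1
  size 4 → [0,4,7,8]=6  [4,6,7,8]=4  [5,6,7,8]=1
  size 5 → [0,4,6,7,8]=10  [3,5,6,7,8]=1  [4,5,6,7,8]=5
  size 6 → [0,4,5,6,7,8]=15  [2,3,5,6,7,8]=1  [3,4,5,6,7,8]=6
  size 7 → [0,3,4,5,6,7,8]=21  [1,2,3,5,6,7,8]=1  [2,3,4,5,6,7,8]=7
  first=0(e) contributes 8
  first=1(u) contributes 28
|[w]| = 36

36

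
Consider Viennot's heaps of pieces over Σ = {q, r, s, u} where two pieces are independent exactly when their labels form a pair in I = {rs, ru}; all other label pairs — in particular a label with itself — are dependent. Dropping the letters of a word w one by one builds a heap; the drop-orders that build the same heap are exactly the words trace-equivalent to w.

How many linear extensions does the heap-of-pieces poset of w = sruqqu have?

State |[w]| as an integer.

3

piece 0:s — minimal
piece 1:r — minimal
piece 2:u rests on {0:s}
piece 3:q rests on {1:r, 2:u}
piece 4:q rests on {3:q}
piece 5:u rests on {4:q}
minimal pieces: {0:s, 1:r}
ways to finish when only these pieces remain (= sum over removing one remaining piece with nothing left below it):
  1 left: {5}→1
  2 left: {4,5}→1
  3 left: {3,4,5}→1
  4 left: {1,3,4,5}→1  {2,3,4,5}→1
  placing 0:s first → 2 extensions
  placing 1:r first → 1 extensions
total linear extensions = 3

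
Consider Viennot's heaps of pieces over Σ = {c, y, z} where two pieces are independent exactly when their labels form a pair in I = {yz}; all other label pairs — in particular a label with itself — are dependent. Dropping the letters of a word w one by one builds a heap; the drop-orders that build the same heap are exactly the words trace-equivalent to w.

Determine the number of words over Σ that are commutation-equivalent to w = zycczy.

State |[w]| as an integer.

4

piece 0:z — minimal
piece 1:y — minimal
piece 2:c rests on {0:z, 1:y}
piece 3:c rests on {2:c}
piece 4:z rests on {3:c}
piece 5:y rests on {3:c}
minimal pieces: {0:z, 1:y}
ways to finish when only these pieces remain (= sum over removing one remaining piece with nothing left below it):
  1 left: {4}→1  {5}→1
  2 left: {4,5}→2
  3 left: {3,4,5}→2
  4 left: {2,3,4,5}→2
  placing 0:z first → 2 extensions
  placing 1:y first → 2 extensions
total linear extensions = 4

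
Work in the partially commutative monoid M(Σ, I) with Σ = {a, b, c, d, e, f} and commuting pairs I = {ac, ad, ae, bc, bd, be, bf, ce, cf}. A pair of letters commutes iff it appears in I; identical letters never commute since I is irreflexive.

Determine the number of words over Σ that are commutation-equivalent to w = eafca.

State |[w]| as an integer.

#0=e has no predecessor
#1=a has no predecessor
#2=f depends on [0:e, 1:a]
#3=c has no predecessor
#4=a depends on [2:f]
sources: [0:e, 1:a, 3:c]
N(rest) = Σ N(rest − s) over sources s of rest; N(one piece) = 1:
  size 1 → [3]=1  [4]=1
  size 2 → [2,4]=1  [3,4]=2
  size 3 → [0,2,4]=1  [1,2,4]=1  [2,3,4]=3
  first=0(e) contributes 4
  first=1(a) contributes 4
  first=3(c) contributes 2
|[w]| = 10

10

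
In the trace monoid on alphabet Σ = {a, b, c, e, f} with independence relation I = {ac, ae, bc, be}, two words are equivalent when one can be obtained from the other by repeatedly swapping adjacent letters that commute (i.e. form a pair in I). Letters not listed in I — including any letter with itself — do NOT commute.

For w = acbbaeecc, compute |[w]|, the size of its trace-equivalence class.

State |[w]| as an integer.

126

drop 0:a onto floor
drop 1:c onto floor
drop 2:b onto {0:a}
drop 3:b onto {2:b}
drop 4:a onto {3:b}
drop 5:e onto {1:c}
drop 6:e onto {5:e}
drop 7:c onto {6:e}
drop 8:c onto {7:c}
ground layer = {0:a, 1:c}
drop-orders for the pieces not yet dropped (sum over which currently-grounded one goes next):
  1 to go: {4} 1  {8} 1
  2 to go: {3,4} 1  {4,8} 2  {7,8} 1
  3 to go: {2,3,4} 1  {3,4,8} 3  {4,7,8} 3  {6,7,8} 1
  4 to go: {0,2,3,4} 1  {2,3,4,8} 4  {3,4,7,8} 6  {4,6,7,8} 4  {5,6,7,8} 1
  5 to go: {0,2,3,4,8} 5  {1,5,6,7,8} 1  {2,3,4,7,8} 10  {3,4,6,7,8} 10  {4,5,6,7,8} 5
  6 to go: {0,2,3,4,7,8} 15  {1,4,5,6,7,8} 6  {2,3,4,6,7,8} 20  {3,4,5,6,7,8} 15
  7 to go: {0,2,3,4,6,7,8} 35  {1,3,4,5,6,7,8} 21  {2,3,4,5,6,7,8} 35
  if 0:a drops first: 56 orders
  if 1:c drops first: 70 orders
heap linearizations: 126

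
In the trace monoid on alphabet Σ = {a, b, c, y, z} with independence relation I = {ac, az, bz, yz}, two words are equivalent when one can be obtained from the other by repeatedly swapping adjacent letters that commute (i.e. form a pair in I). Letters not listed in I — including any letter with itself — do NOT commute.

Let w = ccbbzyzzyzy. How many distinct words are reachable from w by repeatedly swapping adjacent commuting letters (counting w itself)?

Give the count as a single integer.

126

#0=c has no predecessor
#1=c depends on [0:c]
#2=b depends on [1:c]
#3=b depends on [2:b]
#4=z depends on [1:c]
#5=y depends on [3:b]
#6=z depends on [4:z]
#7=z depends on [6:z]
#8=y depends on [5:y]
#9=z depends on [7:z]
#10=y depends on [8:y]
sources: [0:c]
N(rest) = Σ N(rest − s) over sources s of rest; N(one piece) = 1:
  size 1 → [9]=1  [10]=1
  size 2 → [7,9]=1  [8,10]=1  [9,10]=2
  size 3 → [5,8,10]=1  [6,7,9]=1  [7,9,10]=3  [8,9,10]=3
  size 4 → [3,5,8,10]=1  [4,6,7,9]=1  [5,8,9,10]=4  [6,7,9,10]=4  [7,8,9,10]=6
  size 5 → [2,3,5,8,10]=1  [3,5,8,9,10]=5  [4,6,7,9,10]=5  [5,7,8,9,10]=10  [6,7,8,9,10]=10
  size 6 → [2,3,5,8,9,10]=6  [3,5,7,8,9,10]=15  [4,6,7,8,9,10]=15  [5,6,7,8,9,10]=20
  size 7 → [2,3,5,7,8,9,10]=21  [3,5,6,7,8,9,10]=35  [4,5,6,7,8,9,10]=35
  size 8 → [2,3,5,6,7,8,9,10]=56  [3,4,5,6,7,8,9,10]=70
  size 9 → [2,3,4,5,6,7,8,9,10]=126
  first=0(c) contributes 126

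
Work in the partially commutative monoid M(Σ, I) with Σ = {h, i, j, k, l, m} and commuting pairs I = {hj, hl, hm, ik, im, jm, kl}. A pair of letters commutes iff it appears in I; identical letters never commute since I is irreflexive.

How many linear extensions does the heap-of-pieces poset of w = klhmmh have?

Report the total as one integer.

#0=k has no predecessor
#1=l has no predecessor
#2=h depends on [0:k]
#3=m depends on [0:k, 1:l]
#4=m depends on [3:m]
#5=h depends on [2:h]
sources: [0:k, 1:l]
N(rest) = Σ N(rest − s) over sources s of rest; N(one piece) = 1:
  size 1 → [4]=1  [5]=1
  size 2 → [2,5]=1  [3,4]=1  [4,5]=2
  size 3 → [1,3,4]=1  [2,4,5]=3  [3,4,5]=3
  size 4 → [1,3,4,5]=4  [2,3,4,5]=6
  first=0(k) contributes 10
  first=1(l) contributes 6
|[w]| = 16

16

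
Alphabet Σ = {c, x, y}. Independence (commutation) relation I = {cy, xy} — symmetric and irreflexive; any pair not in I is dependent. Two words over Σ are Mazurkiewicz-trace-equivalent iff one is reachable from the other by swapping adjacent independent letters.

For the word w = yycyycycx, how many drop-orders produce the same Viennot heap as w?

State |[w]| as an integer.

126

piece 0:y — minimal
piece 1:y rests on {0:y}
piece 2:c — minimal
piece 3:y rests on {1:y}
piece 4:y rests on {3:y}
piece 5:c rests on {2:c}
piece 6:y rests on {4:y}
piece 7:c rests on {5:c}
piece 8:x rests on {7:c}
minimal pieces: {0:y, 2:c}
ways to finish when only these pieces remain (= sum over removing one remaining piece with nothing left below it):
  1 left: {6}→1  {8}→1
  2 left: {4,6}→1  {6,8}→2  {7,8}→1
  3 left: {3,4,6}→1  {4,6,8}→3  {5,7,8}→1  {6,7,8}→3
  4 left: {1,3,4,6}→1  {2,5,7,8}→1  {3,4,6,8}→4  {4,6,7,8}→6  {5,6,7,8}→4
  5 left: {0,1,3,4,6}→1  {1,3,4,6,8}→5  {2,5,6,7,8}→5  {3,4,6,7,8}→10  {4,5,6,7,8}→10
  6 left: {0,1,3,4,6,8}→6  {1,3,4,6,7,8}→15  {2,4,5,6,7,8}→15  {3,4,5,6,7,8}→20
  7 left: {0,1,3,4,6,7,8}→21  {1,3,4,5,6,7,8}→35  {2,3,4,5,6,7,8}→35
  placing 0:y first → 70 extensions
  placing 2:c first → 56 extensions
total linear extensions = 126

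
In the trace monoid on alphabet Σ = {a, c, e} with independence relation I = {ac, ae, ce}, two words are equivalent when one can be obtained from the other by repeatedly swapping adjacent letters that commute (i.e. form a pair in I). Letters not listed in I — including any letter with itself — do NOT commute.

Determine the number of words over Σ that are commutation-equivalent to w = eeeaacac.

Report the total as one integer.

drop 0:e onto floor
drop 1:e onto {0:e}
drop 2:e onto {1:e}
drop 3:a onto floor
drop 4:a onto {3:a}
drop 5:c onto floor
drop 6:a onto {4:a}
drop 7:c onto {5:c}
ground layer = {0:e, 3:a, 5:c}
drop-orders for the pieces not yet dropped (sum over which currently-grounded one goes next):
  1 to go: {2} 1  {6} 1  {7} 1
  2 to go: {1,2} 1  {2,6} 2  {2,7} 2  {4,6} 1  {5,7} 1  {6,7} 2
  3 to go: {0,1,2} 1  {1,2,6} 3  {1,2,7} 3  {2,4,6} 3  {2,5,7} 3  {2,6,7} 6  {3,4,6} 1  {4,6,7} 3  {5,6,7} 3
  4 to go: {0,1,2,6} 4  {0,1,2,7} 4  {1,2,4,6} 6  {1,2,5,7} 6  {1,2,6,7} 12  {2,3,4,6} 4  {2,4,6,7} 12  {2,5,6,7} 12  {3,4,6,7} 4  {4,5,6,7} 6
  5 to go: {0,1,2,4,6} 10  {0,1,2,5,7} 10  {0,1,2,6,7} 20  {1,2,3,4,6} 10  {1,2,4,6,7} 30  {1,2,5,6,7} 30  {2,3,4,6,7} 20  {2,4,5,6,7} 30  {3,4,5,6,7} 10
  6 to go: {0,1,2,3,4,6} 20  {0,1,2,4,6,7} 60  {0,1,2,5,6,7} 60  {1,2,3,4,6,7} 60  {1,2,4,5,6,7} 90  {2,3,4,5,6,7} 60
  if 0:e drops first: 210 orders
  if 3:a drops first: 210 orders
  if 5:c drops first: 140 orders
heap linearizations: 560

560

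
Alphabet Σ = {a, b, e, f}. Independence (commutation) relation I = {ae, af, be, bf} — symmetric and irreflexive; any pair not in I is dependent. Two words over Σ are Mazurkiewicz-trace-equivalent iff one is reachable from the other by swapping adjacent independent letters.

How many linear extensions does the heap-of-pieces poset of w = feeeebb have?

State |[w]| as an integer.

21

drop 0:f onto floor
drop 1:e onto {0:f}
drop 2:e onto {1:e}
drop 3:e onto {2:e}
drop 4:e onto {3:e}
drop 5:b onto floor
drop 6:b onto {5:b}
ground layer = {0:f, 5:b}
drop-orders for the pieces not yet dropped (sum over which currently-grounded one goes next):
  1 to go: {4} 1  {6} 1
  2 to go: {3,4} 1  {4,6} 2  {5,6} 1
  3 to go: {2,3,4} 1  {3,4,6} 3  {4,5,6} 3
  4 to go: {1,2,3,4} 1  {2,3,4,6} 4  {3,4,5,6} 6
  5 to go: {0,1,2,3,4} 1  {1,2,3,4,6} 5  {2,3,4,5,6} 10
  if 0:f drops first: 15 orders
  if 5:b drops first: 6 orders
heap linearizations: 21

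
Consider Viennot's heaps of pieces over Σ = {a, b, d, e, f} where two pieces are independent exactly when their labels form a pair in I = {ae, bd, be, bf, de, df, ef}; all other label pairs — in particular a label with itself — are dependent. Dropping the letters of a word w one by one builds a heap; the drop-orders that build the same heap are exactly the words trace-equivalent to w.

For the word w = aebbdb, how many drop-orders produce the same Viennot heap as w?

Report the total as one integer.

drop 0:a onto floor
drop 1:e onto floor
drop 2:b onto {0:a}
drop 3:b onto {2:b}
drop 4:d onto {0:a}
drop 5:b onto {3:b}
ground layer = {0:a, 1:e}
drop-orders for the pieces not yet dropped (sum over which currently-grounded one goes next):
  1 to go: {1} 1  {4} 1  {5} 1
  2 to go: {1,4} 2  {1,5} 2  {3,5} 1  {4,5} 2
  3 to go: {1,3,5} 3  {1,4,5} 6  {2,3,5} 1  {3,4,5} 3
  4 to go: {1,2,3,5} 4  {1,3,4,5} 12  {2,3,4,5} 4
  if 0:a drops first: 20 orders
  if 1:e drops first: 4 orders
heap linearizations: 24

24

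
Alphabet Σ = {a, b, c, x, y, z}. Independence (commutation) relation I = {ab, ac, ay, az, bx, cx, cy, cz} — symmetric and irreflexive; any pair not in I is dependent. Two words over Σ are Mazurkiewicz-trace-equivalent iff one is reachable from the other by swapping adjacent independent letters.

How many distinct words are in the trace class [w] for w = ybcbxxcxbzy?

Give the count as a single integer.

#0=y has no predecessor
#1=b depends on [0:y]
#2=c depends on [1:b]
#3=b depends on [2:c]
#4=x depends on [0:y]
#5=x depends on [4:x]
#6=c depends on [3:b]
#7=x depends on [5:x]
#8=b depends on [6:c]
#9=z depends on [7:x, 8:b]
#10=y depends on [9:z]
sources: [0:y]
N(rest) = Σ N(rest − s) over sources s of rest; N(one piece) = 1:
  size 1 → [10]=1
  size 2 → [9,10]=1
  size 3 → [7,9,10]=1  [8,9,10]=1
  size 4 → [5,7,9,10]=1  [6,8,9,10]=1  [7,8,9,10]=2
  size 5 → [3,6,8,9,10]=1  [4,5,7,9,10]=1  [5,7,8,9,10]=3  [6,7,8,9,10]=3
  size 6 → [2,3,6,8,9,10]=1  [3,6,7,8,9,10]=4  [4,5,7,8,9,10]=4  [5,6,7,8,9,10]=6
  size 7 → [1,2,3,6,8,9,10]=1  [2,3,6,7,8,9,10]=5  [3,5,6,7,8,9,10]=10  [4,5,6,7,8,9,10]=10
  size 8 → [1,2,3,6,7,8,9,10]=6  [2,3,5,6,7,8,9,10]=15  [3,4,5,6,7,8,9,10]=20
  size 9 → [1,2,3,5,6,7,8,9,10]=21  [2,3,4,5,6,7,8,9,10]=35
  first=0(y) contributes 56

56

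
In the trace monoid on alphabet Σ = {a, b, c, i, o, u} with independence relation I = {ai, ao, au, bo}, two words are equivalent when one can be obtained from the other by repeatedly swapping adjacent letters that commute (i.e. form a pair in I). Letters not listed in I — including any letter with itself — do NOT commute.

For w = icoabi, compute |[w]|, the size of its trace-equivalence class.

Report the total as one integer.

#0=i has no predecessor
#1=c depends on [0:i]
#2=o depends on [1:c]
#3=a depends on [1:c]
#4=b depends on [3:a]
#5=i depends on [2:o, 4:b]
sources: [0:i]
N(rest) = Σ N(rest − s) over sources s of rest; N(one piece) = 1:
  size 1 → [5]=1
  size 2 → [2,5]=1  [4,5]=1
  size 3 → [2,4,5]=2  [3,4,5]=1
  size 4 → [2,3,4,5]=3
  first=0(i) contributes 3

3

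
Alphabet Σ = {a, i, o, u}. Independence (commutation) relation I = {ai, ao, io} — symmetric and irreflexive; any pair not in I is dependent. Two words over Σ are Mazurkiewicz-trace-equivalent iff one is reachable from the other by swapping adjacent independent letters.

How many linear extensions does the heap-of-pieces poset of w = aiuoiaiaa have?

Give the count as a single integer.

120

#0=a has no predecessor
#1=i has no predecessor
#2=u depends on [0:a, 1:i]
#3=o depends on [2:u]
#4=i depends on [2:u]
#5=a depends on [2:u]
#6=i depends on [4:i]
#7=a depends on [5:a]
#8=a depends on [7:a]
sources: [0:a, 1:i]
N(rest) = Σ N(rest − s) over sources s of rest; N(one piece) = 1:
  size 1 → [3]=1  [6]=1  [8]=1
  size 2 → [3,6]=2  [3,8]=2  [4,6]=1  [6,8]=2  [7,8]=1
  size 3 → [3,4,6]=3  [3,6,8]=6  [3,7,8]=3  [4,6,8]=3  [5,7,8]=1  [6,7,8]=3
  size 4 → [3,4,6,8]=12  [3,5,7,8]=4  [3,6,7,8]=12  [4,6,7,8]=6  [5,6,7,8]=4
  size 5 → [3,4,6,7,8]=30  [3,5,6,7,8]=20  [4,5,6,7,8]=10
  size 6 → [3,4,5,6,7,8]=60
  size 7 → [2,3,4,5,6,7,8]=60
  first=0(a) contributes 60
  first=1(i) contributes 60
|[w]| = 120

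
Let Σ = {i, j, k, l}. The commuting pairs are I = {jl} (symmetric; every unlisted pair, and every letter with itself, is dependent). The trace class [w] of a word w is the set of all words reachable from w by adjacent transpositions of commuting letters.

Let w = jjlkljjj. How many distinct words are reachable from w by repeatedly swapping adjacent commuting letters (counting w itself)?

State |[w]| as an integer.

12

piece 0:j — minimal
piece 1:j rests on {0:j}
piece 2:l — minimal
piece 3:k rests on {1:j, 2:l}
piece 4:l rests on {3:k}
piece 5:j rests on {3:k}
piece 6:j rests on {5:j}
piece 7:j rests on {6:j}
minimal pieces: {0:j, 2:l}
ways to finish when only these pieces remain (= sum over removing one remaining piece with nothing left below it):
  1 left: {4}→1  {7}→1
  2 left: {4,7}→2  {6,7}→1
  3 left: {4,6,7}→3  {5,6,7}→1
  4 left: {4,5,6,7}→4
  5 left: {3,4,5,6,7}→4
  6 left: {1,3,4,5,6,7}→4  {2,3,4,5,6,7}→4
  placing 0:j first → 8 extensions
  placing 2:l first → 4 extensions
total linear extensions = 12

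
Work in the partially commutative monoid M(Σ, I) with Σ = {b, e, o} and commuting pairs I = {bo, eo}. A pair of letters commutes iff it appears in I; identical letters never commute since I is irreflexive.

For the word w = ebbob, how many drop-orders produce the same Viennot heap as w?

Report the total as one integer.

5

#0=e has no predecessor
#1=b depends on [0:e]
#2=b depends on [1:b]
#3=o has no predecessor
#4=b depends on [2:b]
sources: [0:e, 3:o]
N(rest) = Σ N(rest − s) over sources s of rest; N(one piece) = 1:
  size 1 → [3]=1  [4]=1
  size 2 → [2,4]=1  [3,4]=2
  size 3 → [1,2,4]=1  [2,3,4]=3
  first=0(e) contributes 4
  first=3(o) contributes 1
|[w]| = 5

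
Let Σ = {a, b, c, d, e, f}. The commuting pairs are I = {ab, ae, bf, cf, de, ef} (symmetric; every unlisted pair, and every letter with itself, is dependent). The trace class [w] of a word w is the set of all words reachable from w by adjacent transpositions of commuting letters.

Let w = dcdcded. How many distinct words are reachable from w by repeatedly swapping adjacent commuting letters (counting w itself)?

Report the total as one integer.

3

#0=d has no predecessor
#1=c depends on [0:d]
#2=d depends on [1:c]
#3=c depends on [2:d]
#4=d depends on [3:c]
#5=e depends on [3:c]
#6=d depends on [4:d]
sources: [0:d]
N(rest) = Σ N(rest − s) over sources s of rest; N(one piece) = 1:
  size 1 → [5]=1  [6]=1
  size 2 → [4,6]=1  [5,6]=2
  size 3 → [4,5,6]=3
  size 4 → [3,4,5,6]=3
  size 5 → [2,3,4,5,6]=3
  first=0(d) contributes 3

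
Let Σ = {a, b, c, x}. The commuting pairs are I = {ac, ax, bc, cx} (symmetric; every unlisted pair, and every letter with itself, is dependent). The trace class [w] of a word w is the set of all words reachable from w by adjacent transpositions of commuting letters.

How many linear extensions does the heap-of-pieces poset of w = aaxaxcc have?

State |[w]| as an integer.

0(a) covers ∅
1(a) covers 0:a
2(x) covers ∅
3(a) covers 1:a
4(x) covers 2:x
5(c) covers ∅
6(c) covers 5:c
floor of heap: 0:a, 2:x, 5:c
completions by unplaced set U, small U first (add the entries for U minus each lowest piece of U):
  |U|=1: {3}:1  {4}:1  {6}:1
  |U|=2: {1,3}:1  {2,4}:1  {3,4}:2  {3,6}:2  {4,6}:2  {5,6}:1
  |U|=3: {0,1,3}:1  {1,3,4}:3  {1,3,6}:3  {2,3,4}:3  {2,4,6}:3  {3,4,6}:6  {3,5,6}:3  {4,5,6}:3
  |U|=4: {0,1,3,4}:4  {0,1,3,6}:4  {1,2,3,4}:6  {1,3,4,6}:12  {1,3,5,6}:6  {2,3,4,6}:12  {2,4,5,6}:6  {3,4,5,6}:12
  |U|=5: {0,1,2,3,4}:10  {0,1,3,4,6}:20  {0,1,3,5,6}:10  {1,2,3,4,6}:30  {1,3,4,5,6}:30  {2,3,4,5,6}:30
  start at 0(a): 90
  start at 2(x): 60
  start at 5(c): 60
sum over floor = 210

210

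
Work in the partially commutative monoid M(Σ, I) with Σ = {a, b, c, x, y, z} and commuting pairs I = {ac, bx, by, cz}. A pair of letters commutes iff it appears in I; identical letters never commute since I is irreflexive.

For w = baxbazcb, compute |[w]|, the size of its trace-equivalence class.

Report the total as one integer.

drop 0:b onto floor
drop 1:a onto {0:b}
drop 2:x onto {1:a}
drop 3:b onto {1:a}
drop 4:a onto {2:x, 3:b}
drop 5:z onto {4:a}
drop 6:c onto {2:x, 3:b}
drop 7:b onto {5:z, 6:c}
ground layer = {0:b}
drop-orders for the pieces not yet dropped (sum over which currently-grounded one goes next):
  1 to go: {7} 1
  2 to go: {5,7} 1  {6,7} 1
  3 to go: {4,5,7} 1  {5,6,7} 2
  4 to go: {4,5,6,7} 3
  5 to go: {2,4,5,6,7} 3  {3,4,5,6,7} 3
  6 to go: {2,3,4,5,6,7} 6
  if 0:b drops first: 6 orders

6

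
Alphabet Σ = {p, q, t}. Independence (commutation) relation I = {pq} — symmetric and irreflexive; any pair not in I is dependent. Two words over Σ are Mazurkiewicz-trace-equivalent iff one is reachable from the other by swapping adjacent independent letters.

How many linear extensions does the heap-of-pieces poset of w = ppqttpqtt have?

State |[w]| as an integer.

drop 0:p onto floor
drop 1:p onto {0:p}
drop 2:q onto floor
drop 3:t onto {1:p, 2:q}
drop 4:t onto {3:t}
drop 5:p onto {4:t}
drop 6:q onto {4:t}
drop 7:t onto {5:p, 6:q}
drop 8:t onto {7:t}
ground layer = {0:p, 2:q}
drop-orders for the pieces not yet dropped (sum over which currently-grounded one goes next):
  1 to go: {8} 1
  2 to go: {7,8} 1
  3 to go: {5,7,8} 1  {6,7,8} 1
  4 to go: {5,6,7,8} 2
  5 to go: {4,5,6,7,8} 2
  6 to go: {3,4,5,6,7,8} 2
  7 to go: {1,3,4,5,6,7,8} 2  {2,3,4,5,6,7,8} 2
  if 0:p drops first: 4 orders
  if 2:q drops first: 2 orders
heap linearizations: 6

6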